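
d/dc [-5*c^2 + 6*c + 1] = 6 - 10*c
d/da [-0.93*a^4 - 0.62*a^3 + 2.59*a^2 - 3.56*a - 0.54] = -3.72*a^3 - 1.86*a^2 + 5.18*a - 3.56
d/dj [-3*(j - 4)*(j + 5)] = -6*j - 3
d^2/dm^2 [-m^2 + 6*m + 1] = -2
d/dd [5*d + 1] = 5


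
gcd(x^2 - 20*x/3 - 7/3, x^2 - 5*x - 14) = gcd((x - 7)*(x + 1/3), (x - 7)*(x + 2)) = x - 7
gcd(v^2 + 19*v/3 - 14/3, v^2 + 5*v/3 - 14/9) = v - 2/3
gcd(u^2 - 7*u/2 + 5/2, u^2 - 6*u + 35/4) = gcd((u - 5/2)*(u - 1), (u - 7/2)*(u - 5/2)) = u - 5/2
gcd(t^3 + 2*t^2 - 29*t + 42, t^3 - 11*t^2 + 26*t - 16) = t - 2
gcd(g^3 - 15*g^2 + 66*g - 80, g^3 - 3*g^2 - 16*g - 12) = 1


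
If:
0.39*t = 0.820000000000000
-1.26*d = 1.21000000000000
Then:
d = -0.96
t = 2.10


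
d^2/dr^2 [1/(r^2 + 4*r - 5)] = 2*(-r^2 - 4*r + 4*(r + 2)^2 + 5)/(r^2 + 4*r - 5)^3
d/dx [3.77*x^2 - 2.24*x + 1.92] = 7.54*x - 2.24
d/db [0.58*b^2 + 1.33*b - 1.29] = 1.16*b + 1.33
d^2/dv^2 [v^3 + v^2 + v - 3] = 6*v + 2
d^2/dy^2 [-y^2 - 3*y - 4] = -2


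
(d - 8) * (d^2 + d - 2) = d^3 - 7*d^2 - 10*d + 16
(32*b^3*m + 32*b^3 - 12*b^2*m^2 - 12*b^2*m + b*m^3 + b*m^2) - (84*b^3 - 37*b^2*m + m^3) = 32*b^3*m - 52*b^3 - 12*b^2*m^2 + 25*b^2*m + b*m^3 + b*m^2 - m^3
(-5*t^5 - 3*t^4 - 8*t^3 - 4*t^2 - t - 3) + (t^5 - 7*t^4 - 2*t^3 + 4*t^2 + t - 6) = -4*t^5 - 10*t^4 - 10*t^3 - 9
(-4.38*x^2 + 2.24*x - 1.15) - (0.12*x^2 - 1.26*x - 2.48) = -4.5*x^2 + 3.5*x + 1.33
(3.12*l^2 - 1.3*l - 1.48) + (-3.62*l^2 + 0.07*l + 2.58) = -0.5*l^2 - 1.23*l + 1.1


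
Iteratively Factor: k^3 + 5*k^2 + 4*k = (k + 1)*(k^2 + 4*k) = (k + 1)*(k + 4)*(k)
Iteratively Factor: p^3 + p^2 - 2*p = (p - 1)*(p^2 + 2*p) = p*(p - 1)*(p + 2)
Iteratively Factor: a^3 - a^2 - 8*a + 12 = (a - 2)*(a^2 + a - 6) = (a - 2)^2*(a + 3)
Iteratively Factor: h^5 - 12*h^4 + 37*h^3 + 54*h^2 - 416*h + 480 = (h - 5)*(h^4 - 7*h^3 + 2*h^2 + 64*h - 96) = (h - 5)*(h - 4)*(h^3 - 3*h^2 - 10*h + 24) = (h - 5)*(h - 4)^2*(h^2 + h - 6) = (h - 5)*(h - 4)^2*(h + 3)*(h - 2)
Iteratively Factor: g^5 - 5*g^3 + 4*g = (g)*(g^4 - 5*g^2 + 4) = g*(g - 2)*(g^3 + 2*g^2 - g - 2) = g*(g - 2)*(g + 2)*(g^2 - 1) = g*(g - 2)*(g + 1)*(g + 2)*(g - 1)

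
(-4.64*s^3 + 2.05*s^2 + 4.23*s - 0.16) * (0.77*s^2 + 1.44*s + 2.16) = -3.5728*s^5 - 5.1031*s^4 - 3.8133*s^3 + 10.396*s^2 + 8.9064*s - 0.3456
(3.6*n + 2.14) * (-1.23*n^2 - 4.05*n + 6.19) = -4.428*n^3 - 17.2122*n^2 + 13.617*n + 13.2466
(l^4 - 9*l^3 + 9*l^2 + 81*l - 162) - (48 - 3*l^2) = l^4 - 9*l^3 + 12*l^2 + 81*l - 210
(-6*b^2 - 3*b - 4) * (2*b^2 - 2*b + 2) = -12*b^4 + 6*b^3 - 14*b^2 + 2*b - 8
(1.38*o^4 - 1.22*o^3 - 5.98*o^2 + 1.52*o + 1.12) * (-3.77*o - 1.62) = -5.2026*o^5 + 2.3638*o^4 + 24.521*o^3 + 3.9572*o^2 - 6.6848*o - 1.8144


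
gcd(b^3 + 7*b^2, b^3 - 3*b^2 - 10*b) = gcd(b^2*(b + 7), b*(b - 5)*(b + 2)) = b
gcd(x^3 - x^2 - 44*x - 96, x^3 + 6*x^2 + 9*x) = x + 3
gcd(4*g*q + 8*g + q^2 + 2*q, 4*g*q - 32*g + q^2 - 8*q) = 4*g + q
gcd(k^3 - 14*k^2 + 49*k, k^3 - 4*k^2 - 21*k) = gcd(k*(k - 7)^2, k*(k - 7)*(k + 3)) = k^2 - 7*k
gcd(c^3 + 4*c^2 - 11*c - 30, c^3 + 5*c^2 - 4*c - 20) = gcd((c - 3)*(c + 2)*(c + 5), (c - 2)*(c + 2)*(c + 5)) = c^2 + 7*c + 10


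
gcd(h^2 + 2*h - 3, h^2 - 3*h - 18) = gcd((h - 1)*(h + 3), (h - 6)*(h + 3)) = h + 3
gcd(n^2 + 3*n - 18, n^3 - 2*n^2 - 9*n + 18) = n - 3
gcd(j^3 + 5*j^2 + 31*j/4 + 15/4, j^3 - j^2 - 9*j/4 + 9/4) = j + 3/2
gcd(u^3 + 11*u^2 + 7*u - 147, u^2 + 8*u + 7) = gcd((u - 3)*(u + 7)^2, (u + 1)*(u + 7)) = u + 7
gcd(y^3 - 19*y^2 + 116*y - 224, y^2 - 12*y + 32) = y^2 - 12*y + 32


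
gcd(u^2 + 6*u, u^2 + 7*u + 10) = 1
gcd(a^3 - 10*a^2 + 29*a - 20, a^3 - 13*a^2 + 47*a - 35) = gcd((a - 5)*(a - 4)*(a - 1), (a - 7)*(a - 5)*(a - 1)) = a^2 - 6*a + 5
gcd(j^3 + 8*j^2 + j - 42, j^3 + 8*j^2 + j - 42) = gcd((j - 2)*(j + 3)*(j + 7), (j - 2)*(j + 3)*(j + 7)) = j^3 + 8*j^2 + j - 42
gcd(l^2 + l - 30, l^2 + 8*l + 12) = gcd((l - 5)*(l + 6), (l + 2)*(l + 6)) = l + 6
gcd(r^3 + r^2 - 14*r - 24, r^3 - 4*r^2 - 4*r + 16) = r^2 - 2*r - 8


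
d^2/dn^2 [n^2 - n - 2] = 2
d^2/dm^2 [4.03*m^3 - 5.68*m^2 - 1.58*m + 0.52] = 24.18*m - 11.36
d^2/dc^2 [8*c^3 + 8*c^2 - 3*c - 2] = 48*c + 16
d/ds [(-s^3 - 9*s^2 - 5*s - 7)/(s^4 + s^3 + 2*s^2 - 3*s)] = (s^6 + 18*s^5 + 22*s^4 + 44*s^3 + 58*s^2 + 28*s - 21)/(s^2*(s^6 + 2*s^5 + 5*s^4 - 2*s^3 - 2*s^2 - 12*s + 9))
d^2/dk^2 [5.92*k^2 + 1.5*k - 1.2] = 11.8400000000000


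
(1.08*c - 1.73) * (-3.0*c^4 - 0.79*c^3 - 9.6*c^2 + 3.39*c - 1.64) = -3.24*c^5 + 4.3368*c^4 - 9.0013*c^3 + 20.2692*c^2 - 7.6359*c + 2.8372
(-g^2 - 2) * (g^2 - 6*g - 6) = -g^4 + 6*g^3 + 4*g^2 + 12*g + 12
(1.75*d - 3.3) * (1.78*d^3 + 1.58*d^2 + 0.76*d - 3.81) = 3.115*d^4 - 3.109*d^3 - 3.884*d^2 - 9.1755*d + 12.573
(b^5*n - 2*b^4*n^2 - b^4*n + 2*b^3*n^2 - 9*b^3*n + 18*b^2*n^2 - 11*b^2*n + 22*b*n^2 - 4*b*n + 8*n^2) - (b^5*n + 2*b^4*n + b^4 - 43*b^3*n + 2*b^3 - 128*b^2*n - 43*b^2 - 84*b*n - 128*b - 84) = -2*b^4*n^2 - 3*b^4*n - b^4 + 2*b^3*n^2 + 34*b^3*n - 2*b^3 + 18*b^2*n^2 + 117*b^2*n + 43*b^2 + 22*b*n^2 + 80*b*n + 128*b + 8*n^2 + 84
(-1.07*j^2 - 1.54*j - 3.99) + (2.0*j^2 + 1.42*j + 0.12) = 0.93*j^2 - 0.12*j - 3.87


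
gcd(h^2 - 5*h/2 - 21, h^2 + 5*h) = 1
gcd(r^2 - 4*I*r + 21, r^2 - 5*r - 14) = 1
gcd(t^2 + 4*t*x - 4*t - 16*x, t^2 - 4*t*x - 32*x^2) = t + 4*x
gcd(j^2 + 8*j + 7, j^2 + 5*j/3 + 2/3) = j + 1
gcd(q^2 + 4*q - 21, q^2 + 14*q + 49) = q + 7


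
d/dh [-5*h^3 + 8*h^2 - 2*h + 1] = -15*h^2 + 16*h - 2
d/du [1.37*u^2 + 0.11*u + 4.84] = 2.74*u + 0.11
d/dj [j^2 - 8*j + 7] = 2*j - 8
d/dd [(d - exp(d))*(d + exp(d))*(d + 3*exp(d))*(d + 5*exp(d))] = 8*d^3*exp(d) + 4*d^3 + 28*d^2*exp(2*d) + 24*d^2*exp(d) - 24*d*exp(3*d) + 28*d*exp(2*d) - 60*exp(4*d) - 8*exp(3*d)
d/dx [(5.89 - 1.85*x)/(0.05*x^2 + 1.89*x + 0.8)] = (0.0925*x^2 - 0.589*x - 12.6121)/(0.0025*x^4 + 0.189*x^3 + 3.6521*x^2 + 3.024*x + 0.64)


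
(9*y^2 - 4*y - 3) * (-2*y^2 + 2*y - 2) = -18*y^4 + 26*y^3 - 20*y^2 + 2*y + 6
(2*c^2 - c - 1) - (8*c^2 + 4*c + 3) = -6*c^2 - 5*c - 4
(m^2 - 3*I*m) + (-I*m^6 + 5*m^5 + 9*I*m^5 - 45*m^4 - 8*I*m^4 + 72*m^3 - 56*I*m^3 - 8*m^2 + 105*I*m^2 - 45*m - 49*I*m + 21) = -I*m^6 + 5*m^5 + 9*I*m^5 - 45*m^4 - 8*I*m^4 + 72*m^3 - 56*I*m^3 - 7*m^2 + 105*I*m^2 - 45*m - 52*I*m + 21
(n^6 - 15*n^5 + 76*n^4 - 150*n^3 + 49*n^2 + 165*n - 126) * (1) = n^6 - 15*n^5 + 76*n^4 - 150*n^3 + 49*n^2 + 165*n - 126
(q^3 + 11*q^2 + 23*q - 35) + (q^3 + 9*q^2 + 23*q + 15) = 2*q^3 + 20*q^2 + 46*q - 20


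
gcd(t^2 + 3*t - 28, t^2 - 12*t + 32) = t - 4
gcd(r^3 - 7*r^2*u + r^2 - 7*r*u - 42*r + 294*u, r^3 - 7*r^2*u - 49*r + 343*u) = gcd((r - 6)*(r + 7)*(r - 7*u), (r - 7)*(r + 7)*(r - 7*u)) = r^2 - 7*r*u + 7*r - 49*u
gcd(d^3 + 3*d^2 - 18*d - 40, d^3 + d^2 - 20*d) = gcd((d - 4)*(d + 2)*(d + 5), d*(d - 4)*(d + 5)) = d^2 + d - 20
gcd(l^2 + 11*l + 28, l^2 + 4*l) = l + 4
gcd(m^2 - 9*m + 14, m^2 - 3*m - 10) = 1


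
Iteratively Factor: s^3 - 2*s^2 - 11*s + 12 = (s - 1)*(s^2 - s - 12) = (s - 1)*(s + 3)*(s - 4)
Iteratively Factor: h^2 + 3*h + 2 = (h + 2)*(h + 1)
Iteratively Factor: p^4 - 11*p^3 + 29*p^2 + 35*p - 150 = (p + 2)*(p^3 - 13*p^2 + 55*p - 75) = (p - 5)*(p + 2)*(p^2 - 8*p + 15) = (p - 5)^2*(p + 2)*(p - 3)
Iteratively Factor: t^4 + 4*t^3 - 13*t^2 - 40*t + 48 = (t + 4)*(t^3 - 13*t + 12) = (t - 3)*(t + 4)*(t^2 + 3*t - 4) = (t - 3)*(t - 1)*(t + 4)*(t + 4)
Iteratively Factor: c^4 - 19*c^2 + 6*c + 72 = (c + 2)*(c^3 - 2*c^2 - 15*c + 36) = (c - 3)*(c + 2)*(c^2 + c - 12) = (c - 3)*(c + 2)*(c + 4)*(c - 3)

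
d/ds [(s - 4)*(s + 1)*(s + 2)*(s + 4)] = 4*s^3 + 9*s^2 - 28*s - 48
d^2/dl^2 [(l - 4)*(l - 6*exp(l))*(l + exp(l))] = -5*l^2*exp(l) - 24*l*exp(2*l) + 6*l + 72*exp(2*l) + 30*exp(l) - 8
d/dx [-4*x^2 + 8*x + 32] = 8 - 8*x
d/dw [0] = 0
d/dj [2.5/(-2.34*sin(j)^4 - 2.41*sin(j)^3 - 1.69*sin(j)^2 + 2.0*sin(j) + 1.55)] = (23.4*sin(j)^3 + 18.075*sin(j)^2 + 8.45*sin(j) - 5.0)*cos(j)/(2.34*sin(j)^4 + 2.41*sin(j)^3 + 1.69*sin(j)^2 - 2.0*sin(j) - 1.55)^2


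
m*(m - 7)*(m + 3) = m^3 - 4*m^2 - 21*m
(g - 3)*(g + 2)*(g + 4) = g^3 + 3*g^2 - 10*g - 24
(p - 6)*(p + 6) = p^2 - 36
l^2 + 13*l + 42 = (l + 6)*(l + 7)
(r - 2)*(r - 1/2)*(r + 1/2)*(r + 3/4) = r^4 - 5*r^3/4 - 7*r^2/4 + 5*r/16 + 3/8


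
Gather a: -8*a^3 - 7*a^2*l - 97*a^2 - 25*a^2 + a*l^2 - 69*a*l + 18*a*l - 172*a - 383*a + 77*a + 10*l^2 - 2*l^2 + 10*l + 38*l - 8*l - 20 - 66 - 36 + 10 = -8*a^3 + a^2*(-7*l - 122) + a*(l^2 - 51*l - 478) + 8*l^2 + 40*l - 112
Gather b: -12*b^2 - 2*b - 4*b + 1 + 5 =-12*b^2 - 6*b + 6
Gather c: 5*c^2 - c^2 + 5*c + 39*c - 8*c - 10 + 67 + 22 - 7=4*c^2 + 36*c + 72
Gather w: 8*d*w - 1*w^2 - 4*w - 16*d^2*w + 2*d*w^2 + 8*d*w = w^2*(2*d - 1) + w*(-16*d^2 + 16*d - 4)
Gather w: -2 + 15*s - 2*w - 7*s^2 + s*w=-7*s^2 + 15*s + w*(s - 2) - 2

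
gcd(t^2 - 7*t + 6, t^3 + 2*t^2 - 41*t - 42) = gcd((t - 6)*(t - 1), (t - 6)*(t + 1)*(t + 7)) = t - 6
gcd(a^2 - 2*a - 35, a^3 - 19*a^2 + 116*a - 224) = a - 7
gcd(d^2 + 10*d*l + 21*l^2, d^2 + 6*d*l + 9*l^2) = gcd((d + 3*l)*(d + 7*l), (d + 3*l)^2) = d + 3*l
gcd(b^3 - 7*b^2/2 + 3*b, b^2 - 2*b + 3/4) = b - 3/2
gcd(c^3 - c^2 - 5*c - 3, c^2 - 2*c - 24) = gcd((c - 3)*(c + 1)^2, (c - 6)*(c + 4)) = 1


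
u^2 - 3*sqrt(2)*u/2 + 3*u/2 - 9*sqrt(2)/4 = (u + 3/2)*(u - 3*sqrt(2)/2)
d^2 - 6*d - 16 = (d - 8)*(d + 2)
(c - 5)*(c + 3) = c^2 - 2*c - 15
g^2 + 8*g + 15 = (g + 3)*(g + 5)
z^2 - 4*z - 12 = (z - 6)*(z + 2)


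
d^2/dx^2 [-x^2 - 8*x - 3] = -2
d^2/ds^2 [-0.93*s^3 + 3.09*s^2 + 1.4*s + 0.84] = 6.18 - 5.58*s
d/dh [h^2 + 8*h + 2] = 2*h + 8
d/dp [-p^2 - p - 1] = -2*p - 1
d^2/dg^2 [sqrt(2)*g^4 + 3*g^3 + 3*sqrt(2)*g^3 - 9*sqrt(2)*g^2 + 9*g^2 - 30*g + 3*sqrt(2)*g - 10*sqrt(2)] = 12*sqrt(2)*g^2 + 18*g + 18*sqrt(2)*g - 18*sqrt(2) + 18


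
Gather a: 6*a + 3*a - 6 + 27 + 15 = 9*a + 36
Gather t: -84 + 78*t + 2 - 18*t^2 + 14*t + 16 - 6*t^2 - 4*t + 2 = -24*t^2 + 88*t - 64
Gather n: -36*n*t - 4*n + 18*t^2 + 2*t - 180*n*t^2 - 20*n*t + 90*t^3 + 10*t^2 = n*(-180*t^2 - 56*t - 4) + 90*t^3 + 28*t^2 + 2*t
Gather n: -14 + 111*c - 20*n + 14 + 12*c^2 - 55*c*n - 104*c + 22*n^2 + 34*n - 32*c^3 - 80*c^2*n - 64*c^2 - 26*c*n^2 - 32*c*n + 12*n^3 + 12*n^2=-32*c^3 - 52*c^2 + 7*c + 12*n^3 + n^2*(34 - 26*c) + n*(-80*c^2 - 87*c + 14)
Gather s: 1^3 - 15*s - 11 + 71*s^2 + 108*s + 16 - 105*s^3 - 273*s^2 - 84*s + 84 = -105*s^3 - 202*s^2 + 9*s + 90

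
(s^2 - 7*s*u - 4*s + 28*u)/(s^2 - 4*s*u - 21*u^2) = (s - 4)/(s + 3*u)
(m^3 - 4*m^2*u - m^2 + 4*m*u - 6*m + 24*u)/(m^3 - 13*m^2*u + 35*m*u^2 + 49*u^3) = (m^3 - 4*m^2*u - m^2 + 4*m*u - 6*m + 24*u)/(m^3 - 13*m^2*u + 35*m*u^2 + 49*u^3)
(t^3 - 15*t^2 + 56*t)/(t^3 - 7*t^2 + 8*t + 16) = t*(t^2 - 15*t + 56)/(t^3 - 7*t^2 + 8*t + 16)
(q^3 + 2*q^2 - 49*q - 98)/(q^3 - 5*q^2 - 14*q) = (q + 7)/q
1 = 1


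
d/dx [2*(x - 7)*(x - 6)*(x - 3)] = 6*x^2 - 64*x + 162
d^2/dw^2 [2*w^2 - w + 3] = 4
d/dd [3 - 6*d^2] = -12*d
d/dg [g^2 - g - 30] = 2*g - 1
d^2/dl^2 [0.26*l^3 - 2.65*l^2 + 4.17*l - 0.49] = 1.56*l - 5.3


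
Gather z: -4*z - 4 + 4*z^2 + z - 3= 4*z^2 - 3*z - 7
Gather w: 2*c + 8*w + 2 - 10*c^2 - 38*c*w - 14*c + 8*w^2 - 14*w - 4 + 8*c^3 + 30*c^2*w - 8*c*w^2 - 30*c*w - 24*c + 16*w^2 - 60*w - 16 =8*c^3 - 10*c^2 - 36*c + w^2*(24 - 8*c) + w*(30*c^2 - 68*c - 66) - 18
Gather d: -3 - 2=-5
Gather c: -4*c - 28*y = -4*c - 28*y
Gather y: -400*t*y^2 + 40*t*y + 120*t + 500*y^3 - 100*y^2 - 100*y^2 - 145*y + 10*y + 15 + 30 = 120*t + 500*y^3 + y^2*(-400*t - 200) + y*(40*t - 135) + 45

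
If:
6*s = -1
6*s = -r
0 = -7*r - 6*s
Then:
No Solution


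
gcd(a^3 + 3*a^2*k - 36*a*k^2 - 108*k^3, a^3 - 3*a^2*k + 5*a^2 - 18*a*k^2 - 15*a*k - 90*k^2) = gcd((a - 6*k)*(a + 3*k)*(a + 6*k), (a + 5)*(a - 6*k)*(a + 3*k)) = a^2 - 3*a*k - 18*k^2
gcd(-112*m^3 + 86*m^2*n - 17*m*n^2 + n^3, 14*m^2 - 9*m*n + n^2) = 14*m^2 - 9*m*n + n^2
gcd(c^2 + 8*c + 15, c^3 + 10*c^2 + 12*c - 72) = 1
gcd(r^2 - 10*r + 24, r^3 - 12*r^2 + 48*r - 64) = r - 4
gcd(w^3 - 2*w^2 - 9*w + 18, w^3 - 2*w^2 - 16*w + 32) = w - 2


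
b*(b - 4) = b^2 - 4*b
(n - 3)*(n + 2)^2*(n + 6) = n^4 + 7*n^3 - 2*n^2 - 60*n - 72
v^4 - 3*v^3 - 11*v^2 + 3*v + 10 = (v - 5)*(v - 1)*(v + 1)*(v + 2)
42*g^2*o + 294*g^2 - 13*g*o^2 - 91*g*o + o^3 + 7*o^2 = (-7*g + o)*(-6*g + o)*(o + 7)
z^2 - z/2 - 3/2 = (z - 3/2)*(z + 1)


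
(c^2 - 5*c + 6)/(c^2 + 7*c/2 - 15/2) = 2*(c^2 - 5*c + 6)/(2*c^2 + 7*c - 15)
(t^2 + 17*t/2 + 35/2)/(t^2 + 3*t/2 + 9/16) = 8*(2*t^2 + 17*t + 35)/(16*t^2 + 24*t + 9)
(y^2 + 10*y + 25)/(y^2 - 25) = (y + 5)/(y - 5)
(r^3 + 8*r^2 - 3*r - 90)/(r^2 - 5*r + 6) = (r^2 + 11*r + 30)/(r - 2)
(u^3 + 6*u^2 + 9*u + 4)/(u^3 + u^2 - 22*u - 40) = (u^2 + 2*u + 1)/(u^2 - 3*u - 10)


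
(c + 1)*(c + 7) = c^2 + 8*c + 7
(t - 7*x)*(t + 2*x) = t^2 - 5*t*x - 14*x^2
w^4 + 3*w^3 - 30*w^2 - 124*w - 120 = (w - 6)*(w + 2)^2*(w + 5)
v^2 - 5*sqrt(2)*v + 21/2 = (v - 7*sqrt(2)/2)*(v - 3*sqrt(2)/2)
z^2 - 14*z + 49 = (z - 7)^2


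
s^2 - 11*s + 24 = (s - 8)*(s - 3)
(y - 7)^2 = y^2 - 14*y + 49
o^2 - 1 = (o - 1)*(o + 1)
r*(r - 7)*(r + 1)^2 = r^4 - 5*r^3 - 13*r^2 - 7*r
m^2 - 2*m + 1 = (m - 1)^2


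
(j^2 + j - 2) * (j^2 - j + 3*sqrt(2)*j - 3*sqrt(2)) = j^4 + 3*sqrt(2)*j^3 - 3*j^2 - 9*sqrt(2)*j + 2*j + 6*sqrt(2)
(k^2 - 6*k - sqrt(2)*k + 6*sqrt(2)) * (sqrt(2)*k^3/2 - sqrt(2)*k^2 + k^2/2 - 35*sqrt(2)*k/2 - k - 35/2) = sqrt(2)*k^5/2 - 4*sqrt(2)*k^4 - k^4/2 - 12*sqrt(2)*k^3 + 4*k^3 + 23*k^2/2 + 109*sqrt(2)*k^2 - 105*k + 23*sqrt(2)*k/2 - 105*sqrt(2)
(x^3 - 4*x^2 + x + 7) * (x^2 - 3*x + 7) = x^5 - 7*x^4 + 20*x^3 - 24*x^2 - 14*x + 49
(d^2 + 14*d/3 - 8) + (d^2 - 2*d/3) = 2*d^2 + 4*d - 8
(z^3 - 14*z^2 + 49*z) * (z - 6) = z^4 - 20*z^3 + 133*z^2 - 294*z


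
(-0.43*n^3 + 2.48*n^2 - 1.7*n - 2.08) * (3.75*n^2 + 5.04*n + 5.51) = -1.6125*n^5 + 7.1328*n^4 + 3.7549*n^3 - 2.7032*n^2 - 19.8502*n - 11.4608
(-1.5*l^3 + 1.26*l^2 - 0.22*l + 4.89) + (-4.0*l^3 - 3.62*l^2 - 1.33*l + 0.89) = -5.5*l^3 - 2.36*l^2 - 1.55*l + 5.78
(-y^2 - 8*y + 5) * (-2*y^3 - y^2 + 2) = 2*y^5 + 17*y^4 - 2*y^3 - 7*y^2 - 16*y + 10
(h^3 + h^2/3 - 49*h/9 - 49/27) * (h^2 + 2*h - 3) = h^5 + 7*h^4/3 - 70*h^3/9 - 370*h^2/27 + 343*h/27 + 49/9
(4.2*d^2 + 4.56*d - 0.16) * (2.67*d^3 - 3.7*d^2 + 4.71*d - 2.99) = 11.214*d^5 - 3.3648*d^4 + 2.4828*d^3 + 9.5116*d^2 - 14.388*d + 0.4784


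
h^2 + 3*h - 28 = (h - 4)*(h + 7)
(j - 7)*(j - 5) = j^2 - 12*j + 35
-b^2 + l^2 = (-b + l)*(b + l)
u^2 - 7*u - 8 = (u - 8)*(u + 1)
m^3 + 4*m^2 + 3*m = m*(m + 1)*(m + 3)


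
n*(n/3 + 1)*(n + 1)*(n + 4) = n^4/3 + 8*n^3/3 + 19*n^2/3 + 4*n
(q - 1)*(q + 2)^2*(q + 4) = q^4 + 7*q^3 + 12*q^2 - 4*q - 16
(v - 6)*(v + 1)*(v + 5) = v^3 - 31*v - 30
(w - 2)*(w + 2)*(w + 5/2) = w^3 + 5*w^2/2 - 4*w - 10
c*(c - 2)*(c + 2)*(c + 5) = c^4 + 5*c^3 - 4*c^2 - 20*c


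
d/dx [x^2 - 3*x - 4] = 2*x - 3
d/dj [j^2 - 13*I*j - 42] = 2*j - 13*I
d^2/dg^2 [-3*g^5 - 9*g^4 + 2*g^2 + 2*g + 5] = -60*g^3 - 108*g^2 + 4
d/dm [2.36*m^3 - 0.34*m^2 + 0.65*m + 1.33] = 7.08*m^2 - 0.68*m + 0.65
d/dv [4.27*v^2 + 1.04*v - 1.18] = 8.54*v + 1.04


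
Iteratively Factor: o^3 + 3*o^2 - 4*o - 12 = (o - 2)*(o^2 + 5*o + 6) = (o - 2)*(o + 2)*(o + 3)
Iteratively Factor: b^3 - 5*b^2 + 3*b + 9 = (b - 3)*(b^2 - 2*b - 3) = (b - 3)*(b + 1)*(b - 3)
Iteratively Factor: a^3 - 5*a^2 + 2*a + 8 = (a - 4)*(a^2 - a - 2) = (a - 4)*(a + 1)*(a - 2)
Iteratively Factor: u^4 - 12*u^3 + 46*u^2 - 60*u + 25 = (u - 1)*(u^3 - 11*u^2 + 35*u - 25) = (u - 5)*(u - 1)*(u^2 - 6*u + 5) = (u - 5)^2*(u - 1)*(u - 1)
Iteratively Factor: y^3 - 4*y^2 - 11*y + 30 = (y - 2)*(y^2 - 2*y - 15) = (y - 5)*(y - 2)*(y + 3)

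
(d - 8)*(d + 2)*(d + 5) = d^3 - d^2 - 46*d - 80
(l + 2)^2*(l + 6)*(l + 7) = l^4 + 17*l^3 + 98*l^2 + 220*l + 168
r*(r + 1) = r^2 + r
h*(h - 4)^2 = h^3 - 8*h^2 + 16*h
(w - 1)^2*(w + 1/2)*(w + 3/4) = w^4 - 3*w^3/4 - 9*w^2/8 + w/2 + 3/8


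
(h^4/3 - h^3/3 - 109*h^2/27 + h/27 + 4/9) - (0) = h^4/3 - h^3/3 - 109*h^2/27 + h/27 + 4/9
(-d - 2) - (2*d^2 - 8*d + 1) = -2*d^2 + 7*d - 3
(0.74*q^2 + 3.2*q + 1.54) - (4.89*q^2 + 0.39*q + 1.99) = -4.15*q^2 + 2.81*q - 0.45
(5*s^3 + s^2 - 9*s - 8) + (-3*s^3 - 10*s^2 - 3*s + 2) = 2*s^3 - 9*s^2 - 12*s - 6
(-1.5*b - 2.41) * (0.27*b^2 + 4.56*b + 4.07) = -0.405*b^3 - 7.4907*b^2 - 17.0946*b - 9.8087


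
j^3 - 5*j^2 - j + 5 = (j - 5)*(j - 1)*(j + 1)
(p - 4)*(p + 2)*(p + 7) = p^3 + 5*p^2 - 22*p - 56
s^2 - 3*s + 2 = (s - 2)*(s - 1)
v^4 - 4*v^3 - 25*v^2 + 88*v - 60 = (v - 6)*(v - 2)*(v - 1)*(v + 5)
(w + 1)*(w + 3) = w^2 + 4*w + 3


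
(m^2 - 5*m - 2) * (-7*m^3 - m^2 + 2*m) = -7*m^5 + 34*m^4 + 21*m^3 - 8*m^2 - 4*m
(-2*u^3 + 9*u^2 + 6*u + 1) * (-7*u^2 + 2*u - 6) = 14*u^5 - 67*u^4 - 12*u^3 - 49*u^2 - 34*u - 6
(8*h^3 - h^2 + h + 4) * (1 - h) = -8*h^4 + 9*h^3 - 2*h^2 - 3*h + 4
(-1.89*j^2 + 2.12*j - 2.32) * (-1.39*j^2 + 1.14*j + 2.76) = 2.6271*j^4 - 5.1014*j^3 + 0.4252*j^2 + 3.2064*j - 6.4032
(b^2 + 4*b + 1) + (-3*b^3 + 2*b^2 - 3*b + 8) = -3*b^3 + 3*b^2 + b + 9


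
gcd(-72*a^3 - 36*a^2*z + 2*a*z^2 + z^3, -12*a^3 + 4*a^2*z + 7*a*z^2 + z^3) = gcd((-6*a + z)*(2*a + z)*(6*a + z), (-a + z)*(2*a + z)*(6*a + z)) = 12*a^2 + 8*a*z + z^2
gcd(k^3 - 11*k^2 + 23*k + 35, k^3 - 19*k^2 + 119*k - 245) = k^2 - 12*k + 35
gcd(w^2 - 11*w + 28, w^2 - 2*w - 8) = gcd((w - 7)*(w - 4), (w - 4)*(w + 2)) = w - 4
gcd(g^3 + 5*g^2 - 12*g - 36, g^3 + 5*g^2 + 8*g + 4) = g + 2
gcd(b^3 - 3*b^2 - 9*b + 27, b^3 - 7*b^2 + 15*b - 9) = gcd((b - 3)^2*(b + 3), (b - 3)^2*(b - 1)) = b^2 - 6*b + 9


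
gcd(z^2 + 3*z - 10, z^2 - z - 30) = z + 5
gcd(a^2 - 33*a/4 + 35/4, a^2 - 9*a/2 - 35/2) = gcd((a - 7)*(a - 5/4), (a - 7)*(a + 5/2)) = a - 7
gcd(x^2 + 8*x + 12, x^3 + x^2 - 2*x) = x + 2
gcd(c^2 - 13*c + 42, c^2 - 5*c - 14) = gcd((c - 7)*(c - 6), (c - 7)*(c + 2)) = c - 7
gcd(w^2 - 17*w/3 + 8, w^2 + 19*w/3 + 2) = 1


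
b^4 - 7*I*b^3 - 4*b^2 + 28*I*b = b*(b - 2)*(b + 2)*(b - 7*I)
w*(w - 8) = w^2 - 8*w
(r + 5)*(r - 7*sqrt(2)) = r^2 - 7*sqrt(2)*r + 5*r - 35*sqrt(2)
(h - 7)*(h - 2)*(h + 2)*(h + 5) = h^4 - 2*h^3 - 39*h^2 + 8*h + 140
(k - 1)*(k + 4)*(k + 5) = k^3 + 8*k^2 + 11*k - 20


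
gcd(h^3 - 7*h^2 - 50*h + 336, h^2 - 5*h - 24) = h - 8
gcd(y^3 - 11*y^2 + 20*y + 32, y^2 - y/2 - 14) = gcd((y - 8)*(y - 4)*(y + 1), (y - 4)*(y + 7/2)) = y - 4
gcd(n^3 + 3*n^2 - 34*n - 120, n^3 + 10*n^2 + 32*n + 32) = n + 4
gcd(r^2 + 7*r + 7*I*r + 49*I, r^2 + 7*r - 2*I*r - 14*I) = r + 7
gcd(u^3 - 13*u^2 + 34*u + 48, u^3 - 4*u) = 1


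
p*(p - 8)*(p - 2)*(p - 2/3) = p^4 - 32*p^3/3 + 68*p^2/3 - 32*p/3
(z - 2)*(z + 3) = z^2 + z - 6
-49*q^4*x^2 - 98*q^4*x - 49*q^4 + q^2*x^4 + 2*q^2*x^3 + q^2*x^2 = (-7*q + x)*(7*q + x)*(q*x + q)^2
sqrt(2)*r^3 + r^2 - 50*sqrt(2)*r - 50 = (r - 5*sqrt(2))*(r + 5*sqrt(2))*(sqrt(2)*r + 1)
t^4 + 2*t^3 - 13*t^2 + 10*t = t*(t - 2)*(t - 1)*(t + 5)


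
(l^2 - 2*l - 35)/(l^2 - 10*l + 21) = (l + 5)/(l - 3)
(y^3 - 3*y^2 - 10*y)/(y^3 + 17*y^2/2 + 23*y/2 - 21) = 2*y*(y^2 - 3*y - 10)/(2*y^3 + 17*y^2 + 23*y - 42)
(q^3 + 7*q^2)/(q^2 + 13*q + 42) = q^2/(q + 6)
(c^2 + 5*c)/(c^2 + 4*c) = (c + 5)/(c + 4)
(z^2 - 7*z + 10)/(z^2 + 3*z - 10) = (z - 5)/(z + 5)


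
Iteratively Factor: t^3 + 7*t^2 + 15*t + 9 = (t + 3)*(t^2 + 4*t + 3) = (t + 3)^2*(t + 1)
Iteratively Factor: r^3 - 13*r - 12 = (r + 3)*(r^2 - 3*r - 4) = (r - 4)*(r + 3)*(r + 1)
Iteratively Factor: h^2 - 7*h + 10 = (h - 5)*(h - 2)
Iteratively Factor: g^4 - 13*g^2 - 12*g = (g + 3)*(g^3 - 3*g^2 - 4*g) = (g + 1)*(g + 3)*(g^2 - 4*g) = (g - 4)*(g + 1)*(g + 3)*(g)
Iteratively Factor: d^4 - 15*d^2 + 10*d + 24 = (d + 1)*(d^3 - d^2 - 14*d + 24) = (d - 2)*(d + 1)*(d^2 + d - 12) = (d - 3)*(d - 2)*(d + 1)*(d + 4)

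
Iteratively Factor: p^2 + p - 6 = (p + 3)*(p - 2)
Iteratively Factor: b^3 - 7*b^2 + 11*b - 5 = (b - 5)*(b^2 - 2*b + 1) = (b - 5)*(b - 1)*(b - 1)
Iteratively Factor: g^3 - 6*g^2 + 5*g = (g - 5)*(g^2 - g) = g*(g - 5)*(g - 1)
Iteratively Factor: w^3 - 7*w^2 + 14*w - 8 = (w - 4)*(w^2 - 3*w + 2) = (w - 4)*(w - 1)*(w - 2)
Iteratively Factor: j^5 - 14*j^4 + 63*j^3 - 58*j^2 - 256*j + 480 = (j - 4)*(j^4 - 10*j^3 + 23*j^2 + 34*j - 120) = (j - 4)*(j - 3)*(j^3 - 7*j^2 + 2*j + 40) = (j - 4)*(j - 3)*(j + 2)*(j^2 - 9*j + 20) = (j - 5)*(j - 4)*(j - 3)*(j + 2)*(j - 4)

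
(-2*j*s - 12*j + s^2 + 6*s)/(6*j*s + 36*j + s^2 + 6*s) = (-2*j + s)/(6*j + s)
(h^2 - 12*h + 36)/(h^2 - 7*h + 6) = (h - 6)/(h - 1)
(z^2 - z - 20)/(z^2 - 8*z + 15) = (z + 4)/(z - 3)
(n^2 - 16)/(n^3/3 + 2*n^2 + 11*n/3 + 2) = 3*(n^2 - 16)/(n^3 + 6*n^2 + 11*n + 6)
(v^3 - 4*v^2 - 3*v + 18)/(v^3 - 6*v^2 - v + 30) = (v - 3)/(v - 5)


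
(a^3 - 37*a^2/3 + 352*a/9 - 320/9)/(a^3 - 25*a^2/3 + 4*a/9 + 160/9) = (3*a - 8)/(3*a + 4)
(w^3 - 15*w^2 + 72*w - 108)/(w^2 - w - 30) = (w^2 - 9*w + 18)/(w + 5)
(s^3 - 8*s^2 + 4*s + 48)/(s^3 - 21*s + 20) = (s^2 - 4*s - 12)/(s^2 + 4*s - 5)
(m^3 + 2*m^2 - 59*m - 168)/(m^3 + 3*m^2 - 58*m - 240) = (m^2 + 10*m + 21)/(m^2 + 11*m + 30)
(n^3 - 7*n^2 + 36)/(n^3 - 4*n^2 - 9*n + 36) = (n^2 - 4*n - 12)/(n^2 - n - 12)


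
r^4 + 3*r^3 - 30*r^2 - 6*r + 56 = (r - 4)*(r + 7)*(r - sqrt(2))*(r + sqrt(2))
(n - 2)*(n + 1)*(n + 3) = n^3 + 2*n^2 - 5*n - 6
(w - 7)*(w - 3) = w^2 - 10*w + 21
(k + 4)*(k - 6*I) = k^2 + 4*k - 6*I*k - 24*I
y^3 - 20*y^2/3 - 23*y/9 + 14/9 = (y - 7)*(y - 1/3)*(y + 2/3)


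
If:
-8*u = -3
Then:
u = 3/8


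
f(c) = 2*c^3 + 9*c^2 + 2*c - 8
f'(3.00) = 110.00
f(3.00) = 133.00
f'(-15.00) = 1082.00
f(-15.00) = -4763.00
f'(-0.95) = -9.68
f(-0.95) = -3.49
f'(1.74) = 51.49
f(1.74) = 33.26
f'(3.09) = 114.91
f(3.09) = 143.12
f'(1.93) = 59.09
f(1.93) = 43.76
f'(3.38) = 131.39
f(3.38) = 178.81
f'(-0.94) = -9.62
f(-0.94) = -3.59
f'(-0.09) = 0.43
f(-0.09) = -8.11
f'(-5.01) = 62.42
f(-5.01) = -43.62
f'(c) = 6*c^2 + 18*c + 2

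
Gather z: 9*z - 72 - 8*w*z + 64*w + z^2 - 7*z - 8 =64*w + z^2 + z*(2 - 8*w) - 80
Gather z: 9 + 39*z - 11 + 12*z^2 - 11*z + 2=12*z^2 + 28*z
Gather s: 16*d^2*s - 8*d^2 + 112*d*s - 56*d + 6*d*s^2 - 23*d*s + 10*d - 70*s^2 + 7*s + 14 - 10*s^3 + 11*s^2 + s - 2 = -8*d^2 - 46*d - 10*s^3 + s^2*(6*d - 59) + s*(16*d^2 + 89*d + 8) + 12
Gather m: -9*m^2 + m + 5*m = -9*m^2 + 6*m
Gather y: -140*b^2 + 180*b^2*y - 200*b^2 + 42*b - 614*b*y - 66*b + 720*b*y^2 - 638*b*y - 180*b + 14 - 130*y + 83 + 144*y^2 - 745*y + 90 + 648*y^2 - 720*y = -340*b^2 - 204*b + y^2*(720*b + 792) + y*(180*b^2 - 1252*b - 1595) + 187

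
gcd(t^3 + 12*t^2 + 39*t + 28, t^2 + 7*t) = t + 7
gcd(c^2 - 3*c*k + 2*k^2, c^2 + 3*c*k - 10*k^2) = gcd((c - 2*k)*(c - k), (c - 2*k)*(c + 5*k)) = c - 2*k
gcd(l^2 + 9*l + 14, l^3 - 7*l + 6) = 1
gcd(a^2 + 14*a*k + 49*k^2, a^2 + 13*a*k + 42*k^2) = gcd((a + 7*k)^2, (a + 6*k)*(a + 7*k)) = a + 7*k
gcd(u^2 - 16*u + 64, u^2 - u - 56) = u - 8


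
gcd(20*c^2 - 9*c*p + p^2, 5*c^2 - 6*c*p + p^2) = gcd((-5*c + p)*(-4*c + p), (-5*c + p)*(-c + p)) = -5*c + p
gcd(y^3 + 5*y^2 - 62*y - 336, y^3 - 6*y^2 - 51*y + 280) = y^2 - y - 56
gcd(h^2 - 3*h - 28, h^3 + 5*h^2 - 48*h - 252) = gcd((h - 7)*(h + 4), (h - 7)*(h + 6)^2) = h - 7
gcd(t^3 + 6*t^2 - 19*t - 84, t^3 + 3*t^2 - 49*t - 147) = t^2 + 10*t + 21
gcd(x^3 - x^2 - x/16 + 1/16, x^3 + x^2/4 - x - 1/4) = x^2 - 3*x/4 - 1/4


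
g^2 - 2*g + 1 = (g - 1)^2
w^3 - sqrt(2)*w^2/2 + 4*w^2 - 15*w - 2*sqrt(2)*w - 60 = (w + 4)*(w - 3*sqrt(2))*(w + 5*sqrt(2)/2)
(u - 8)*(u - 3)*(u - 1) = u^3 - 12*u^2 + 35*u - 24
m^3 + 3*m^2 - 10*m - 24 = (m - 3)*(m + 2)*(m + 4)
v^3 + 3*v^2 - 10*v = v*(v - 2)*(v + 5)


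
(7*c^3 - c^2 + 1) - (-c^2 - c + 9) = 7*c^3 + c - 8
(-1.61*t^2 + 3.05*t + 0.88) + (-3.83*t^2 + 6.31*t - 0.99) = -5.44*t^2 + 9.36*t - 0.11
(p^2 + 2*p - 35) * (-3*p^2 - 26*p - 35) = -3*p^4 - 32*p^3 + 18*p^2 + 840*p + 1225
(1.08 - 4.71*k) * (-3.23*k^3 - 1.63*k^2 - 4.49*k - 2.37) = 15.2133*k^4 + 4.1889*k^3 + 19.3875*k^2 + 6.3135*k - 2.5596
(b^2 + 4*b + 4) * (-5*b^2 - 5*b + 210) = -5*b^4 - 25*b^3 + 170*b^2 + 820*b + 840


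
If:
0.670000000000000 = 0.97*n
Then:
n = 0.69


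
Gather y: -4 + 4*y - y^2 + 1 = -y^2 + 4*y - 3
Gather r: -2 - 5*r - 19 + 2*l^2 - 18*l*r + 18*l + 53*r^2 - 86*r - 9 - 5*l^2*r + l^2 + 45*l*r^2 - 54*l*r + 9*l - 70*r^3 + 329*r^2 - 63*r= 3*l^2 + 27*l - 70*r^3 + r^2*(45*l + 382) + r*(-5*l^2 - 72*l - 154) - 30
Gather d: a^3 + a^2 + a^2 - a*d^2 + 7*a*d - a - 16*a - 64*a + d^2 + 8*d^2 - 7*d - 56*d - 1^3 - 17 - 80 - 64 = a^3 + 2*a^2 - 81*a + d^2*(9 - a) + d*(7*a - 63) - 162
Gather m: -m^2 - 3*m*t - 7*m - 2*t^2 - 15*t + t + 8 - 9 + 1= -m^2 + m*(-3*t - 7) - 2*t^2 - 14*t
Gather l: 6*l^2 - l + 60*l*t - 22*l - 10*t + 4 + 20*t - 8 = 6*l^2 + l*(60*t - 23) + 10*t - 4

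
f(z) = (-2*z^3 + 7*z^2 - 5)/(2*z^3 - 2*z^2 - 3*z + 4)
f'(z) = (-6*z^2 + 14*z)/(2*z^3 - 2*z^2 - 3*z + 4) + (-6*z^2 + 4*z + 3)*(-2*z^3 + 7*z^2 - 5)/(2*z^3 - 2*z^2 - 3*z + 4)^2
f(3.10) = 0.08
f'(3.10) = -0.50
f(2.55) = 0.45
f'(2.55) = -0.90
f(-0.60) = -0.44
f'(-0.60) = -2.12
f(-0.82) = 0.20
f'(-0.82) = -4.08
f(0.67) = -1.45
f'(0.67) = 1.39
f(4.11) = -0.26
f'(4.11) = -0.23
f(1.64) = 1.98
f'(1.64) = -2.47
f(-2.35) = -2.30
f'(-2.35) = -0.96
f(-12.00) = -1.20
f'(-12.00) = -0.02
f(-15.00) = -1.16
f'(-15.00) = -0.01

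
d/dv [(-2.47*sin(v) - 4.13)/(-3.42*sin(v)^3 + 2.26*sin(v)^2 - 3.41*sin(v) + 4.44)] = (-16.8948*sin(v)^3 - 36.7916*sin(v)^2 + 18.6676*sin(v) - 25.0501)*cos(v)/(11.6964*sin(v)^6 - 15.4584*sin(v)^5 + 28.432*sin(v)^4 - 45.7828*sin(v)^3 + 31.6969*sin(v)^2 - 30.2808*sin(v) + 19.7136)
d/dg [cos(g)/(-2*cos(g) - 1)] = sin(g)/(2*cos(g) + 1)^2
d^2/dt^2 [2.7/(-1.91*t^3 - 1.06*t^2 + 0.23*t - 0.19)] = ((30.942*t + 5.724)*(1.91*t^3 + 1.06*t^2 - 0.23*t + 0.19) - 2.7*(5.73*t^2 + 2.12*t - 0.23)*(11.46*t^2 + 4.24*t - 0.46))/(1.91*t^3 + 1.06*t^2 - 0.23*t + 0.19)^3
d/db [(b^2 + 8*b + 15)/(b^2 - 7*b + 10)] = 5*(-3*b^2 - 2*b + 37)/(b^4 - 14*b^3 + 69*b^2 - 140*b + 100)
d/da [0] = 0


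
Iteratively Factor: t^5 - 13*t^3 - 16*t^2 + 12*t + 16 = (t - 1)*(t^4 + t^3 - 12*t^2 - 28*t - 16) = (t - 1)*(t + 2)*(t^3 - t^2 - 10*t - 8) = (t - 4)*(t - 1)*(t + 2)*(t^2 + 3*t + 2) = (t - 4)*(t - 1)*(t + 1)*(t + 2)*(t + 2)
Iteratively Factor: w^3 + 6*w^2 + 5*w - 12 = (w + 3)*(w^2 + 3*w - 4) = (w - 1)*(w + 3)*(w + 4)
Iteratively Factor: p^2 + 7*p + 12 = (p + 3)*(p + 4)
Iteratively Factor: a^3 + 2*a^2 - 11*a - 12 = (a - 3)*(a^2 + 5*a + 4) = (a - 3)*(a + 1)*(a + 4)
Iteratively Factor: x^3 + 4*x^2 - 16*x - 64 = (x + 4)*(x^2 - 16) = (x + 4)^2*(x - 4)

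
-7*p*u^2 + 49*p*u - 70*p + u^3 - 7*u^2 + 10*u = (-7*p + u)*(u - 5)*(u - 2)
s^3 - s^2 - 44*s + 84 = (s - 6)*(s - 2)*(s + 7)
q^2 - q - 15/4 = (q - 5/2)*(q + 3/2)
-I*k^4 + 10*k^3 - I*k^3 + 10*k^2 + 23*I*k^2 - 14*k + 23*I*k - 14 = (k + I)*(k + 2*I)*(k + 7*I)*(-I*k - I)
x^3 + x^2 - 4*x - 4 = (x - 2)*(x + 1)*(x + 2)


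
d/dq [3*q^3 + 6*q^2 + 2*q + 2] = 9*q^2 + 12*q + 2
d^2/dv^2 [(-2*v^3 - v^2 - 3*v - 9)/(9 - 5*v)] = 2*(50*v^3 - 270*v^2 + 486*v + 441)/(125*v^3 - 675*v^2 + 1215*v - 729)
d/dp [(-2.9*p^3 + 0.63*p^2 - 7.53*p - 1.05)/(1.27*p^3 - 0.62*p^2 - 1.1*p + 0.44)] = (0.9979*p^4 + 25.5062*p^3 - 5.1891*p^2 - 0.7476*p - 4.4682)/(1.6129*p^6 - 1.5748*p^5 - 2.4096*p^4 + 2.4816*p^3 + 0.6644*p^2 - 0.968*p + 0.1936)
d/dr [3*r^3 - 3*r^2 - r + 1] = 9*r^2 - 6*r - 1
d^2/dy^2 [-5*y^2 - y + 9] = -10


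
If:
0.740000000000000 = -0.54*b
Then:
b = -1.37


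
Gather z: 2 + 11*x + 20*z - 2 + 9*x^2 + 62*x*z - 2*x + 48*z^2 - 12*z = 9*x^2 + 9*x + 48*z^2 + z*(62*x + 8)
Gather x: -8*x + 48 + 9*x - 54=x - 6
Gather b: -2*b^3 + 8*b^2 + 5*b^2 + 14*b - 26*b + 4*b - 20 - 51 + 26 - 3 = -2*b^3 + 13*b^2 - 8*b - 48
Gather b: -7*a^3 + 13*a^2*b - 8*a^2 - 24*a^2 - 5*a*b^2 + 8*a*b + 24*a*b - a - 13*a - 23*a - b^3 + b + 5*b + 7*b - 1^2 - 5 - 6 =-7*a^3 - 32*a^2 - 5*a*b^2 - 37*a - b^3 + b*(13*a^2 + 32*a + 13) - 12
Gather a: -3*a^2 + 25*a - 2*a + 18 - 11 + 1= -3*a^2 + 23*a + 8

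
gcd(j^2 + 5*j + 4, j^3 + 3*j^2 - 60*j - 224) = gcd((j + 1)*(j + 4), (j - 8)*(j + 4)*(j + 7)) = j + 4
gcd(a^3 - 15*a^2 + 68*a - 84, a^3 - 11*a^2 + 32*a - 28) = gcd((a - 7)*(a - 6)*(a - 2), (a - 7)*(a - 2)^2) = a^2 - 9*a + 14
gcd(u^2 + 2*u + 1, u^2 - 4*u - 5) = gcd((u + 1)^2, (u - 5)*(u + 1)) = u + 1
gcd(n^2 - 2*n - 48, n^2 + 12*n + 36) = n + 6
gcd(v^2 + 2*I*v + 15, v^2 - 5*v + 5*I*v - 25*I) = v + 5*I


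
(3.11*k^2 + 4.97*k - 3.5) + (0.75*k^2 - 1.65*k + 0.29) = 3.86*k^2 + 3.32*k - 3.21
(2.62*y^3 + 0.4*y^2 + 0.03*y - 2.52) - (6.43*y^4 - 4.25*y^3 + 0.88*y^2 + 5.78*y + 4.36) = -6.43*y^4 + 6.87*y^3 - 0.48*y^2 - 5.75*y - 6.88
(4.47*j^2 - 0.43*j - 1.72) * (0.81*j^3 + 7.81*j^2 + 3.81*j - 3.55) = 3.6207*j^5 + 34.5624*j^4 + 12.2792*j^3 - 30.94*j^2 - 5.0267*j + 6.106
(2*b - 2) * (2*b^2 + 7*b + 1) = 4*b^3 + 10*b^2 - 12*b - 2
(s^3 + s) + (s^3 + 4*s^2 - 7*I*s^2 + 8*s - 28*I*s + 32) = 2*s^3 + 4*s^2 - 7*I*s^2 + 9*s - 28*I*s + 32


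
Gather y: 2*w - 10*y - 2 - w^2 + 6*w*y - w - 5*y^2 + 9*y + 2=-w^2 + w - 5*y^2 + y*(6*w - 1)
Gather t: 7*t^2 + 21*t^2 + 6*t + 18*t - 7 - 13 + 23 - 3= 28*t^2 + 24*t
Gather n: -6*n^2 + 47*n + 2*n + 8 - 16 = -6*n^2 + 49*n - 8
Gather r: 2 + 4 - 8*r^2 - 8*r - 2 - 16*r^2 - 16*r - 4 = -24*r^2 - 24*r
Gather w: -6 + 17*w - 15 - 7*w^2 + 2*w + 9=-7*w^2 + 19*w - 12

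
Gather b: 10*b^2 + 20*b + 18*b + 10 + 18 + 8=10*b^2 + 38*b + 36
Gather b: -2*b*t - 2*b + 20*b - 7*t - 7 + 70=b*(18 - 2*t) - 7*t + 63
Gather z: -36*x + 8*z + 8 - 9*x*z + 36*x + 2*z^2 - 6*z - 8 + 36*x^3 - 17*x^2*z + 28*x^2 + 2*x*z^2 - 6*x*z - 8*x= 36*x^3 + 28*x^2 - 8*x + z^2*(2*x + 2) + z*(-17*x^2 - 15*x + 2)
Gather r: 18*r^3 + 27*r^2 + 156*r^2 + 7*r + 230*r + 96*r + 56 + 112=18*r^3 + 183*r^2 + 333*r + 168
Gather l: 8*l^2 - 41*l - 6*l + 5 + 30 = 8*l^2 - 47*l + 35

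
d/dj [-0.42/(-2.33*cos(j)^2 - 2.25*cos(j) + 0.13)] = (1.9572*cos(j) + 0.945)*sin(j)/(2.33*cos(j)^2 + 2.25*cos(j) - 0.13)^2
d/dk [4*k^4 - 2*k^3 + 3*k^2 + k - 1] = 16*k^3 - 6*k^2 + 6*k + 1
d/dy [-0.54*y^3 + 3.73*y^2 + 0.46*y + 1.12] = -1.62*y^2 + 7.46*y + 0.46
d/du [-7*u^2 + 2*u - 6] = 2 - 14*u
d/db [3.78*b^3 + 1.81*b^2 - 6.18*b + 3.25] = 11.34*b^2 + 3.62*b - 6.18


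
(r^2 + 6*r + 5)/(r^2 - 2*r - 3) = (r + 5)/(r - 3)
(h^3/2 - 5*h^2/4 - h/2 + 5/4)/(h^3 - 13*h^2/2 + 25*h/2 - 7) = (2*h^2 - 3*h - 5)/(2*(2*h^2 - 11*h + 14))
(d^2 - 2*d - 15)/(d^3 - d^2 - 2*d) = (-d^2 + 2*d + 15)/(d*(-d^2 + d + 2))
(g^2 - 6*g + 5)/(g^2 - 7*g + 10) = (g - 1)/(g - 2)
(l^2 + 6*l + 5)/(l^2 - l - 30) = (l + 1)/(l - 6)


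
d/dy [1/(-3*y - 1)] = 3/(3*y + 1)^2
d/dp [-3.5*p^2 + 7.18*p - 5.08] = 7.18 - 7.0*p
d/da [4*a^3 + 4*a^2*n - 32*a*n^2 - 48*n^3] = 12*a^2 + 8*a*n - 32*n^2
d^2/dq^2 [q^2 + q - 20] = 2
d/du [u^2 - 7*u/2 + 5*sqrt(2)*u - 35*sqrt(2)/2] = 2*u - 7/2 + 5*sqrt(2)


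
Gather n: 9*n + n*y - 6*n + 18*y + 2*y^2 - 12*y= n*(y + 3) + 2*y^2 + 6*y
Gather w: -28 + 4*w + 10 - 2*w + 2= 2*w - 16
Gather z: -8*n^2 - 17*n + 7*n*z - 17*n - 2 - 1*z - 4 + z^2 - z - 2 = -8*n^2 - 34*n + z^2 + z*(7*n - 2) - 8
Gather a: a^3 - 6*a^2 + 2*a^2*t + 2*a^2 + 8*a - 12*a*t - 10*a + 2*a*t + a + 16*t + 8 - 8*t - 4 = a^3 + a^2*(2*t - 4) + a*(-10*t - 1) + 8*t + 4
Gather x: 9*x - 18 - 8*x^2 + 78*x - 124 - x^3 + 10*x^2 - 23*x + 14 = -x^3 + 2*x^2 + 64*x - 128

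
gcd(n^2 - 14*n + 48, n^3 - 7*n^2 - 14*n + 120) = n - 6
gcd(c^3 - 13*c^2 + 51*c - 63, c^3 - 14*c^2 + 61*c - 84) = c^2 - 10*c + 21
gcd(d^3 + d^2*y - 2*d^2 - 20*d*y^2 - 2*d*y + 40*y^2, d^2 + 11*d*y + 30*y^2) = d + 5*y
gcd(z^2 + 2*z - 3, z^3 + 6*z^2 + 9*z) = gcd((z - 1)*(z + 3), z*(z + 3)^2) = z + 3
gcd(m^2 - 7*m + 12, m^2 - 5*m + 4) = m - 4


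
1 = 1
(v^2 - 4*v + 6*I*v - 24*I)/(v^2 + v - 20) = (v + 6*I)/(v + 5)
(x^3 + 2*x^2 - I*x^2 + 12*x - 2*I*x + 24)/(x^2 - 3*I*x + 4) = (x^2 + x*(2 + 3*I) + 6*I)/(x + I)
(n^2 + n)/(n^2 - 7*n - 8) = n/(n - 8)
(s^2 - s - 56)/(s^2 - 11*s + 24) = (s + 7)/(s - 3)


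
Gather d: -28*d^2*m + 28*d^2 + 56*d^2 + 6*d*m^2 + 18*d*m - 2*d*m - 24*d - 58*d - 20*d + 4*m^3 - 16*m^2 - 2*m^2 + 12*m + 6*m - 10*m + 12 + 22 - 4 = d^2*(84 - 28*m) + d*(6*m^2 + 16*m - 102) + 4*m^3 - 18*m^2 + 8*m + 30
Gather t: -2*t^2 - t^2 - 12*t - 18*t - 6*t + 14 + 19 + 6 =-3*t^2 - 36*t + 39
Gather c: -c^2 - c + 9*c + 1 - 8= -c^2 + 8*c - 7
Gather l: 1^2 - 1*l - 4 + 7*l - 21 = 6*l - 24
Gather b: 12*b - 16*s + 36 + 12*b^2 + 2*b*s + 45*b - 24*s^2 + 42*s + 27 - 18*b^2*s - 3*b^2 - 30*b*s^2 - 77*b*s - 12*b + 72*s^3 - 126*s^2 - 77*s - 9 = b^2*(9 - 18*s) + b*(-30*s^2 - 75*s + 45) + 72*s^3 - 150*s^2 - 51*s + 54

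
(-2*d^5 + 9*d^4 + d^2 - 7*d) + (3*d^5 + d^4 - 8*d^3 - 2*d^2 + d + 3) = d^5 + 10*d^4 - 8*d^3 - d^2 - 6*d + 3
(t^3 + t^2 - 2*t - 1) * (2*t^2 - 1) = 2*t^5 + 2*t^4 - 5*t^3 - 3*t^2 + 2*t + 1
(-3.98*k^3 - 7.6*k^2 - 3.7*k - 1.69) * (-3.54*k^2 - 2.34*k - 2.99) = 14.0892*k^5 + 36.2172*k^4 + 42.7822*k^3 + 37.3646*k^2 + 15.0176*k + 5.0531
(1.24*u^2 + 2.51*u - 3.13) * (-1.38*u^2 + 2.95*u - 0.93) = -1.7112*u^4 + 0.194200000000001*u^3 + 10.5707*u^2 - 11.5678*u + 2.9109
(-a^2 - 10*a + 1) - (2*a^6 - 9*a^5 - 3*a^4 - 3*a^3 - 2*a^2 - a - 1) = -2*a^6 + 9*a^5 + 3*a^4 + 3*a^3 + a^2 - 9*a + 2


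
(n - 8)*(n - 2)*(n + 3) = n^3 - 7*n^2 - 14*n + 48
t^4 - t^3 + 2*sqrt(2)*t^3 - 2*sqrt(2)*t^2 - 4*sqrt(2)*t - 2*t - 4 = (t - 2)*(t + 1)*(t + sqrt(2))^2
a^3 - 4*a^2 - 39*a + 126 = (a - 7)*(a - 3)*(a + 6)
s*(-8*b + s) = -8*b*s + s^2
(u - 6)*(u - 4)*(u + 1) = u^3 - 9*u^2 + 14*u + 24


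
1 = 1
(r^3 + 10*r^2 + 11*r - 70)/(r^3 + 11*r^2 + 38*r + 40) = (r^2 + 5*r - 14)/(r^2 + 6*r + 8)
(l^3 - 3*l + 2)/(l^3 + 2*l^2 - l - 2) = (l - 1)/(l + 1)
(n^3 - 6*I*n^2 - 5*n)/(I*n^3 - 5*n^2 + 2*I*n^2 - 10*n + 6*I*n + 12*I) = n*(-I*n - 5)/(n^2 + 2*n*(1 + 3*I) + 12*I)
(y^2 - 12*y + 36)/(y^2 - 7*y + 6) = (y - 6)/(y - 1)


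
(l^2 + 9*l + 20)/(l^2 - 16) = (l + 5)/(l - 4)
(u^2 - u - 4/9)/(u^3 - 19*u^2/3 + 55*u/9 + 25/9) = (3*u - 4)/(3*u^2 - 20*u + 25)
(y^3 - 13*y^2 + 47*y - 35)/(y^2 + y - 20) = (y^3 - 13*y^2 + 47*y - 35)/(y^2 + y - 20)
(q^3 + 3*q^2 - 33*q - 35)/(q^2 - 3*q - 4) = (q^2 + 2*q - 35)/(q - 4)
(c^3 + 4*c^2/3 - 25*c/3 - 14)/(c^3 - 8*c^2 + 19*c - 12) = (3*c^2 + 13*c + 14)/(3*(c^2 - 5*c + 4))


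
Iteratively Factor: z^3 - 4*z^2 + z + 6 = (z + 1)*(z^2 - 5*z + 6) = (z - 2)*(z + 1)*(z - 3)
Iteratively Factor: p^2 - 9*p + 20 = (p - 4)*(p - 5)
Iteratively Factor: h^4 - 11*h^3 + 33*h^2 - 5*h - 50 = (h + 1)*(h^3 - 12*h^2 + 45*h - 50) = (h - 2)*(h + 1)*(h^2 - 10*h + 25) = (h - 5)*(h - 2)*(h + 1)*(h - 5)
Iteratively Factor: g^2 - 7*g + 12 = (g - 3)*(g - 4)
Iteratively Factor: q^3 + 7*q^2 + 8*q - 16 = (q - 1)*(q^2 + 8*q + 16) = (q - 1)*(q + 4)*(q + 4)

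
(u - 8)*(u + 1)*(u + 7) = u^3 - 57*u - 56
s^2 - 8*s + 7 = (s - 7)*(s - 1)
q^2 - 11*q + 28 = (q - 7)*(q - 4)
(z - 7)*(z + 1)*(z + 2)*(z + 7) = z^4 + 3*z^3 - 47*z^2 - 147*z - 98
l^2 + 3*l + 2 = (l + 1)*(l + 2)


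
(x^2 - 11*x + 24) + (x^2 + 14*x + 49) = 2*x^2 + 3*x + 73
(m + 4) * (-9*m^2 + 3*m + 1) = -9*m^3 - 33*m^2 + 13*m + 4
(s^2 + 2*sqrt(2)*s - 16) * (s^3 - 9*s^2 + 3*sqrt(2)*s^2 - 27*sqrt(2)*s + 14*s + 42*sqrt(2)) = s^5 - 9*s^4 + 5*sqrt(2)*s^4 - 45*sqrt(2)*s^3 + 10*s^3 + 22*sqrt(2)*s^2 + 36*s^2 - 56*s + 432*sqrt(2)*s - 672*sqrt(2)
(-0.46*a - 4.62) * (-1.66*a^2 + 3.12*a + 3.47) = 0.7636*a^3 + 6.234*a^2 - 16.0106*a - 16.0314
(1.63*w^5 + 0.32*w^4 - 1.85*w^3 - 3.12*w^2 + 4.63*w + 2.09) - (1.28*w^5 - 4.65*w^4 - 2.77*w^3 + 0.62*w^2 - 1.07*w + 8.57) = 0.35*w^5 + 4.97*w^4 + 0.92*w^3 - 3.74*w^2 + 5.7*w - 6.48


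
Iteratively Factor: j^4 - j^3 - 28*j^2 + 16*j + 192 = (j - 4)*(j^3 + 3*j^2 - 16*j - 48) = (j - 4)*(j + 4)*(j^2 - j - 12) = (j - 4)^2*(j + 4)*(j + 3)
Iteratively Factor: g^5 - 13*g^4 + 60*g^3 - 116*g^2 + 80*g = (g - 2)*(g^4 - 11*g^3 + 38*g^2 - 40*g) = (g - 5)*(g - 2)*(g^3 - 6*g^2 + 8*g) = (g - 5)*(g - 2)^2*(g^2 - 4*g) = (g - 5)*(g - 4)*(g - 2)^2*(g)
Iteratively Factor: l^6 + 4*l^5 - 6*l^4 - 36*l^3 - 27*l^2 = (l + 3)*(l^5 + l^4 - 9*l^3 - 9*l^2) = (l + 3)^2*(l^4 - 2*l^3 - 3*l^2) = (l - 3)*(l + 3)^2*(l^3 + l^2) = (l - 3)*(l + 1)*(l + 3)^2*(l^2) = l*(l - 3)*(l + 1)*(l + 3)^2*(l)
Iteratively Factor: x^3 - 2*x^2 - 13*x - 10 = (x - 5)*(x^2 + 3*x + 2) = (x - 5)*(x + 2)*(x + 1)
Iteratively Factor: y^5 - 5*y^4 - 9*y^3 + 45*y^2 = (y)*(y^4 - 5*y^3 - 9*y^2 + 45*y) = y*(y - 5)*(y^3 - 9*y) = y*(y - 5)*(y - 3)*(y^2 + 3*y) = y*(y - 5)*(y - 3)*(y + 3)*(y)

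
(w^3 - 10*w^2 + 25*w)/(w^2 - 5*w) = w - 5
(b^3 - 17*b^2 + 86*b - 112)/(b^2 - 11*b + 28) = (b^2 - 10*b + 16)/(b - 4)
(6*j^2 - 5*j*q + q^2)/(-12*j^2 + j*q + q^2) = (-2*j + q)/(4*j + q)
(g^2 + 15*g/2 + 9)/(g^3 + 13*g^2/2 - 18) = (2*g + 3)/(2*g^2 + g - 6)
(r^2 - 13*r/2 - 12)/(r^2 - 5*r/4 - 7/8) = 4*(-2*r^2 + 13*r + 24)/(-8*r^2 + 10*r + 7)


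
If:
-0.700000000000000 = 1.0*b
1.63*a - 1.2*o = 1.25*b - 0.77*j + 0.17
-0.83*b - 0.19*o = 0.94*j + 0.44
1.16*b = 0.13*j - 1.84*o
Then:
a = -0.13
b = -0.70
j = 0.06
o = 0.45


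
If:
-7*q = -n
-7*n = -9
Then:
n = 9/7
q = 9/49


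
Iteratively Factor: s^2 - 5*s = (s - 5)*(s)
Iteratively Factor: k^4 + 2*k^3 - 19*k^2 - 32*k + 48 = (k + 3)*(k^3 - k^2 - 16*k + 16) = (k - 1)*(k + 3)*(k^2 - 16) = (k - 1)*(k + 3)*(k + 4)*(k - 4)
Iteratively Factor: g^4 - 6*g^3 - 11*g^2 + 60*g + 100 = (g + 2)*(g^3 - 8*g^2 + 5*g + 50) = (g - 5)*(g + 2)*(g^2 - 3*g - 10) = (g - 5)^2*(g + 2)*(g + 2)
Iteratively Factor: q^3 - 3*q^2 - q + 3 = (q - 3)*(q^2 - 1) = (q - 3)*(q - 1)*(q + 1)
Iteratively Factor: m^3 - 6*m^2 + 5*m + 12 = (m + 1)*(m^2 - 7*m + 12) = (m - 4)*(m + 1)*(m - 3)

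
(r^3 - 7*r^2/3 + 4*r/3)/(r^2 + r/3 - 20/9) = 3*r*(r - 1)/(3*r + 5)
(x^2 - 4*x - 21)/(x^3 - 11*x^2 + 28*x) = (x + 3)/(x*(x - 4))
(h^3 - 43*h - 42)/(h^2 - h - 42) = h + 1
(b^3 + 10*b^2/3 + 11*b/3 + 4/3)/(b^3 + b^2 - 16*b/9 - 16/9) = 3*(b + 1)/(3*b - 4)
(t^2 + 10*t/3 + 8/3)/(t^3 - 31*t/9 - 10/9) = 3*(3*t^2 + 10*t + 8)/(9*t^3 - 31*t - 10)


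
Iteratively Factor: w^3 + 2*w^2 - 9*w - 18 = (w + 3)*(w^2 - w - 6) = (w - 3)*(w + 3)*(w + 2)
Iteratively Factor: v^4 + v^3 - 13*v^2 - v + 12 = (v + 4)*(v^3 - 3*v^2 - v + 3) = (v - 1)*(v + 4)*(v^2 - 2*v - 3) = (v - 1)*(v + 1)*(v + 4)*(v - 3)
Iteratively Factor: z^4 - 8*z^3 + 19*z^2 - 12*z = (z)*(z^3 - 8*z^2 + 19*z - 12) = z*(z - 4)*(z^2 - 4*z + 3) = z*(z - 4)*(z - 1)*(z - 3)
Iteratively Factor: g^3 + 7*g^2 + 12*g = (g)*(g^2 + 7*g + 12) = g*(g + 3)*(g + 4)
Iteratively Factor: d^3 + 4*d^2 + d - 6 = (d + 3)*(d^2 + d - 2) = (d - 1)*(d + 3)*(d + 2)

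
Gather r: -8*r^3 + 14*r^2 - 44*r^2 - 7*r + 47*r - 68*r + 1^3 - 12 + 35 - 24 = -8*r^3 - 30*r^2 - 28*r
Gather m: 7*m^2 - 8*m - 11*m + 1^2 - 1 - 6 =7*m^2 - 19*m - 6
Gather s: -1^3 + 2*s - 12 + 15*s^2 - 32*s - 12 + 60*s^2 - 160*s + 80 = 75*s^2 - 190*s + 55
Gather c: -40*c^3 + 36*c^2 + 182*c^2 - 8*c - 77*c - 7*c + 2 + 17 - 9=-40*c^3 + 218*c^2 - 92*c + 10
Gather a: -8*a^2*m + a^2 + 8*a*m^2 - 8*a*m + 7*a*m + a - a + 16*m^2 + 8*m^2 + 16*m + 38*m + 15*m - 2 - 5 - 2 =a^2*(1 - 8*m) + a*(8*m^2 - m) + 24*m^2 + 69*m - 9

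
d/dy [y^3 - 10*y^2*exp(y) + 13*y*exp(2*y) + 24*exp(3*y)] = -10*y^2*exp(y) + 3*y^2 + 26*y*exp(2*y) - 20*y*exp(y) + 72*exp(3*y) + 13*exp(2*y)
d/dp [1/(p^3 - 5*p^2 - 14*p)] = (-3*p^2 + 10*p + 14)/(p^2*(-p^2 + 5*p + 14)^2)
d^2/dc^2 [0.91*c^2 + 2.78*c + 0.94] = 1.82000000000000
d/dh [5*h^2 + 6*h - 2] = 10*h + 6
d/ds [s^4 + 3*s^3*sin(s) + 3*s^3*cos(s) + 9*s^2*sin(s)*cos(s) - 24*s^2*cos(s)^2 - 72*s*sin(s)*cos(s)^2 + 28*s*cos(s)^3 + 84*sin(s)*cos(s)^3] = 3*sqrt(2)*s^3*cos(s + pi/4) + 4*s^3 + 24*s^2*sin(2*s) + 9*sqrt(2)*s^2*sin(s + pi/4) + 9*s^2*cos(2*s) - 21*s*sin(s) + 9*s*sin(2*s) - 21*s*sin(3*s) - 18*s*cos(s) - 24*s*cos(2*s) - 54*s*cos(3*s) - 24*s - 18*sin(s) - 18*sin(3*s) + 21*cos(s) + 84*cos(2*s)^2 + 42*cos(2*s) + 7*cos(3*s) - 42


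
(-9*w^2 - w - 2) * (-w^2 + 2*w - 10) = 9*w^4 - 17*w^3 + 90*w^2 + 6*w + 20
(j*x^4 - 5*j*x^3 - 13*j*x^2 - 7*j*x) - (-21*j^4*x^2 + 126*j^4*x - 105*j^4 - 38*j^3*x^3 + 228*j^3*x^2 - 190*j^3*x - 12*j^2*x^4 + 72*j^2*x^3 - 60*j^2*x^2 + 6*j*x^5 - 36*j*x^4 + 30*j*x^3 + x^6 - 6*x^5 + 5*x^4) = 21*j^4*x^2 - 126*j^4*x + 105*j^4 + 38*j^3*x^3 - 228*j^3*x^2 + 190*j^3*x + 12*j^2*x^4 - 72*j^2*x^3 + 60*j^2*x^2 - 6*j*x^5 + 37*j*x^4 - 35*j*x^3 - 13*j*x^2 - 7*j*x - x^6 + 6*x^5 - 5*x^4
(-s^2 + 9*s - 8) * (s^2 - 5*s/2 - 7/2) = -s^4 + 23*s^3/2 - 27*s^2 - 23*s/2 + 28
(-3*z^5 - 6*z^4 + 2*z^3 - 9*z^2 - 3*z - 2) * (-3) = 9*z^5 + 18*z^4 - 6*z^3 + 27*z^2 + 9*z + 6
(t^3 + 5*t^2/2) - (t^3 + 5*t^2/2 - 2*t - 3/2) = 2*t + 3/2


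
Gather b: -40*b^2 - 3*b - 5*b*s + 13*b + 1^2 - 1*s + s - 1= -40*b^2 + b*(10 - 5*s)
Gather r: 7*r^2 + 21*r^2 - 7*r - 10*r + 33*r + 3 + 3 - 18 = 28*r^2 + 16*r - 12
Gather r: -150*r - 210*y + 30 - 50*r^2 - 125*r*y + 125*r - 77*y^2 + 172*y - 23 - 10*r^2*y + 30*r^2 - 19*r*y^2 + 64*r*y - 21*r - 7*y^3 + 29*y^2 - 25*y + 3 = r^2*(-10*y - 20) + r*(-19*y^2 - 61*y - 46) - 7*y^3 - 48*y^2 - 63*y + 10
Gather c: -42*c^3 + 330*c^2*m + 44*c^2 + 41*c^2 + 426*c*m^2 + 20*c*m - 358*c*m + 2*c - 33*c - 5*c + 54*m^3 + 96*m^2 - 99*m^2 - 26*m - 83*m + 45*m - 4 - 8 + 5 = -42*c^3 + c^2*(330*m + 85) + c*(426*m^2 - 338*m - 36) + 54*m^3 - 3*m^2 - 64*m - 7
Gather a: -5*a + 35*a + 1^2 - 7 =30*a - 6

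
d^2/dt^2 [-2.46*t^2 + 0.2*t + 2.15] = -4.92000000000000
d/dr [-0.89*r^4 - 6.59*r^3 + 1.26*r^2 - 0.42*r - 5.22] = -3.56*r^3 - 19.77*r^2 + 2.52*r - 0.42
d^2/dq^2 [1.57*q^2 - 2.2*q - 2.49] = 3.14000000000000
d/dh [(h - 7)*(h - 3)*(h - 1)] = 3*h^2 - 22*h + 31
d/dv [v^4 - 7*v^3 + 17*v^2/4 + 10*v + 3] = 4*v^3 - 21*v^2 + 17*v/2 + 10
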